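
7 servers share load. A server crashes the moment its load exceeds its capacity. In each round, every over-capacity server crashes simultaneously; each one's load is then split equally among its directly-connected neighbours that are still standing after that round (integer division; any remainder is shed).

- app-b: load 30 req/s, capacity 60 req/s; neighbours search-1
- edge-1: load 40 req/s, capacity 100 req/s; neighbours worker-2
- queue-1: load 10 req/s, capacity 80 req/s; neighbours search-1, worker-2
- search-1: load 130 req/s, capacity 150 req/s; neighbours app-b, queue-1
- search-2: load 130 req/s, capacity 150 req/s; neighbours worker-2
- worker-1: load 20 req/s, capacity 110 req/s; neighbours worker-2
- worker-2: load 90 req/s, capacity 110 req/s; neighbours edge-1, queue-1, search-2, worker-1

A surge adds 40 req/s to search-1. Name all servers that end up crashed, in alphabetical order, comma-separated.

Round 1 — search-1 at 170 > 150. search-1 crashes.
  search-1 sheds 170 req/s to app-b, queue-1: 85 each.
    app-b: 30+85 = 115 > 60
    queue-1: 10+85 = 95 > 80
Round 2 — app-b, queue-1 crash.
  app-b sheds 115 req/s: no online neighbours, lost.
  queue-1 sheds 95 req/s to worker-2: 95 each.
    worker-2: 90+95 = 185 > 110
Round 3 — worker-2 crashes.
  worker-2 sheds 185 req/s to edge-1, search-2, worker-1: 61 each (2 lost).
    edge-1: 40+61 = 101 > 100
    search-2: 130+61 = 191 > 150
    worker-1: 20+61 = 81 ≤ 110
Round 4 — edge-1, search-2 crash.
  edge-1 sheds 101 req/s: no online neighbours, lost.
  search-2 sheds 191 req/s: no online neighbours, lost.
No further crashes.

app-b, edge-1, queue-1, search-1, search-2, worker-2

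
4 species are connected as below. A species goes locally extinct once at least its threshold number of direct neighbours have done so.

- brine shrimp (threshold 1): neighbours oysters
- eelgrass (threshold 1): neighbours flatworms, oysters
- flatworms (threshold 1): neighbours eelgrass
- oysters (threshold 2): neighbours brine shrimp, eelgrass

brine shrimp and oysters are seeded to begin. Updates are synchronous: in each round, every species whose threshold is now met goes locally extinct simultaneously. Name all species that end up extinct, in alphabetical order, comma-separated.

brine shrimp, eelgrass, flatworms, oysters

Round 1 — brine shrimp, oysters go locally extinct (initial).
Round 2 — checking thresholds:
  eelgrass: 1 of 2 neighbours ≥ 1, goes locally extinct.
Round 3 — checking thresholds:
  flatworms: 1 of 1 neighbours ≥ 1, goes locally extinct.
Round 4 — no new extinctions; cascade stops.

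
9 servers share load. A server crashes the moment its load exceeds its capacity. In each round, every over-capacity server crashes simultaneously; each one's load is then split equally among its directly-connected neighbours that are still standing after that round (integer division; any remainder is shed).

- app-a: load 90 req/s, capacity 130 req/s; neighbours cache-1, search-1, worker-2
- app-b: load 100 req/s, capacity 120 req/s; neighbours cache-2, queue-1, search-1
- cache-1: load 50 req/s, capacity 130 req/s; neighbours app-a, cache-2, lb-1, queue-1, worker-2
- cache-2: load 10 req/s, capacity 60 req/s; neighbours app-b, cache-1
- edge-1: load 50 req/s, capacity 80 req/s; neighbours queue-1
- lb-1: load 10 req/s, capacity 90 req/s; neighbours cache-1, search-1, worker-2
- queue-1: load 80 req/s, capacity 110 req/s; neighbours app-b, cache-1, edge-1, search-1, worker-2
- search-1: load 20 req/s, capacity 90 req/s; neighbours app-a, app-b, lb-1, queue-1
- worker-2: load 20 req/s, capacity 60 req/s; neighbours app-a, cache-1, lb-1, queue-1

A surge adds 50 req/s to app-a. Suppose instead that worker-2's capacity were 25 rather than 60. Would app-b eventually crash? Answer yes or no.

With worker-2's capacity at 25:
Round 1 — app-a at 140 > 130. app-a crashes.
  app-a sheds 140 req/s to cache-1, search-1, worker-2: 46 each (2 lost).
    cache-1: 50+46 = 96 ≤ 130
    search-1: 20+46 = 66 ≤ 90
    worker-2: 20+46 = 66 > 25
Round 2 — worker-2 crashes.
  worker-2 sheds 66 req/s to cache-1, lb-1, queue-1: 22 each.
    cache-1: 96+22 = 118 ≤ 130
    lb-1: 10+22 = 32 ≤ 90
    queue-1: 80+22 = 102 ≤ 110
No further crashes.

no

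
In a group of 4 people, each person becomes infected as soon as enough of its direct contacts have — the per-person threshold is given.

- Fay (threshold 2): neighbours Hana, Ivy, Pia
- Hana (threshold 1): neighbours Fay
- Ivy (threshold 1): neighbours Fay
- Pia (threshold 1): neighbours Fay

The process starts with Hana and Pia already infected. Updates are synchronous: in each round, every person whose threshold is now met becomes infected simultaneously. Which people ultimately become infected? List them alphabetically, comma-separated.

Round 1 — Hana, Pia become infected (initial).
Round 2 — checking thresholds:
  Fay: 2 of 3 neighbours ≥ 2, becomes infected.
Round 3 — checking thresholds:
  Ivy: 1 of 1 neighbours ≥ 1, becomes infected.
Round 4 — no new infections; cascade stops.

Fay, Hana, Ivy, Pia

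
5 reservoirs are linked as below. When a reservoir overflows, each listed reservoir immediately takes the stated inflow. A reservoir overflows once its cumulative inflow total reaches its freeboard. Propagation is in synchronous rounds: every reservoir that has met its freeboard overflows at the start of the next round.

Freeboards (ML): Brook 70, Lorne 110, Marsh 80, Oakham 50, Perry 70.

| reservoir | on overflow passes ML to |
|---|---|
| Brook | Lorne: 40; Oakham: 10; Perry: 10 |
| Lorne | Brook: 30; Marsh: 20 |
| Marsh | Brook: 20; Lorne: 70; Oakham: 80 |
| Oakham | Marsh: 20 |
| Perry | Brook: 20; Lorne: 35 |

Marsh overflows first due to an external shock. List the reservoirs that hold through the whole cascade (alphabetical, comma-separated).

Round 1 — Marsh overflows (initial).
  Brook: +20 → 20 < 70
  Lorne: +70 → 70 < 110
  Oakham: +80 → 80 ≥ 50
Round 2 — Oakham overflows.
No further overflows.

Brook, Lorne, Perry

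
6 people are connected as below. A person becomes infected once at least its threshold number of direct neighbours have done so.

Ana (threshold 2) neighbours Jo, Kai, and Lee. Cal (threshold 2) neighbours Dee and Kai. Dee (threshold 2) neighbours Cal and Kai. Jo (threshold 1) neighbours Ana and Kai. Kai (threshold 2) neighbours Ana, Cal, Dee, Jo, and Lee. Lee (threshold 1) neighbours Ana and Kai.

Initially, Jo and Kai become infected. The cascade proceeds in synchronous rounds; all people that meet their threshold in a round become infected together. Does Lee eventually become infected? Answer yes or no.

Round 1 — Jo, Kai become infected (initial).
Round 2 — checking thresholds:
  Ana: 2 of 3 neighbours ≥ 2, becomes infected.
  Cal: 1 of 2 neighbours < 2, below threshold.
  Dee: 1 of 2 neighbours < 2, below threshold.
  Lee: 1 of 2 neighbours ≥ 1, becomes infected.
Round 3 — no new infections; cascade stops.

yes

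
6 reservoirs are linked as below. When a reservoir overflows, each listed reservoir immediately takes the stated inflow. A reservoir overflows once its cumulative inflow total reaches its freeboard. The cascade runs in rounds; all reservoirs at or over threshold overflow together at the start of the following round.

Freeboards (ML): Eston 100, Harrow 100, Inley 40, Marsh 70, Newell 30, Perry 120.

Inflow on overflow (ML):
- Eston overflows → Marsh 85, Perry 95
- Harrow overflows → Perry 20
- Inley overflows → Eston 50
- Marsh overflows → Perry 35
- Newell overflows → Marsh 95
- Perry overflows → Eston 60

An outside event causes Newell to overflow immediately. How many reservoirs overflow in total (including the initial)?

Round 1 — Newell overflows (initial).
  Marsh: +95 → 95 ≥ 70
Round 2 — Marsh overflows.
  Perry: +35 → 35 < 120
No further overflows.

2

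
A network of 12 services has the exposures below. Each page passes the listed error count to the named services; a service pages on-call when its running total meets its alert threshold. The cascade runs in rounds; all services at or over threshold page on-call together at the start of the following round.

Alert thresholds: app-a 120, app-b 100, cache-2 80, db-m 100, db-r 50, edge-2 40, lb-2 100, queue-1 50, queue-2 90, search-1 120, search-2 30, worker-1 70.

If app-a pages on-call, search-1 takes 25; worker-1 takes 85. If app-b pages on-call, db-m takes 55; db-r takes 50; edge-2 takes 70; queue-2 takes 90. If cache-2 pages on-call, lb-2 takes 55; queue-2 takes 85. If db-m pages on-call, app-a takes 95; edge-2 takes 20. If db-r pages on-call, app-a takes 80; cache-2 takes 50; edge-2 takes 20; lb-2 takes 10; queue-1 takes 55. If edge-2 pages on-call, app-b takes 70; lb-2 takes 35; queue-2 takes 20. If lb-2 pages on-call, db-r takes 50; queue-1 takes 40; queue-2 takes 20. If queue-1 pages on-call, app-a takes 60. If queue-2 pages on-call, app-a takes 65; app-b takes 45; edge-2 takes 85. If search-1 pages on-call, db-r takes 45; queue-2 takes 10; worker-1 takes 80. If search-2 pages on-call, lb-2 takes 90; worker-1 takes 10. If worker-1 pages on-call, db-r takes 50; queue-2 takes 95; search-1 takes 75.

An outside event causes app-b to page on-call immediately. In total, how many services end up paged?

Round 1 — app-b pages on-call (initial).
  db-m: +55 → 55 < 100
  db-r: +50 → 50 ≥ 50
  edge-2: +70 → 70 ≥ 40
  queue-2: +90 → 90 ≥ 90
Round 2 — db-r, edge-2, queue-2 page on-call.
  app-a: +80+65 → 145 ≥ 120
  cache-2: +50 → 50 < 80
  lb-2: +10+35 → 45 < 100
  queue-1: +55 → 55 ≥ 50
Round 3 — app-a, queue-1 page on-call.
  search-1: +25 → 25 < 120
  worker-1: +85 → 85 ≥ 70
Round 4 — worker-1 pages on-call.
  search-1: +75 → 100 < 120
No further pages.

7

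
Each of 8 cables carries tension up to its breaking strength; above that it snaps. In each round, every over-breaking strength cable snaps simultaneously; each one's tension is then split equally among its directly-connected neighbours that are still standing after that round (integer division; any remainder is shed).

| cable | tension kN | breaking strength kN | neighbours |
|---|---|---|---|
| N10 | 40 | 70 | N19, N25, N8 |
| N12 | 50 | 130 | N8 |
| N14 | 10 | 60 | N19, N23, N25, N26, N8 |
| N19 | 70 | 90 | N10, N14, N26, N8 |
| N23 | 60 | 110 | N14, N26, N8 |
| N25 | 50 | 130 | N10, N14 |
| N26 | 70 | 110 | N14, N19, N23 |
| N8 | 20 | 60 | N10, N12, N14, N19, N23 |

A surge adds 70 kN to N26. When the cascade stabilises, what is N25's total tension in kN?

Round 1 — N26 at 140 > 110. N26 snaps.
  N26 sheds 140 kN to N14, N19, N23: 46 each (2 lost).
    N14: 10+46 = 56 ≤ 60
    N19: 70+46 = 116 > 90
    N23: 60+46 = 106 ≤ 110
Round 2 — N19 snaps.
  N19 sheds 116 kN to N10, N14, N8: 38 each (2 lost).
    N10: 40+38 = 78 > 70
    N14: 56+38 = 94 > 60
    N8: 20+38 = 58 ≤ 60
Round 3 — N10, N14 snap.
  N10 sheds 78 kN to N25, N8: 39 each.
    N25: 50+39 = 89 ≤ 130
    N8: 58+39 = 97 > 60
  N14 sheds 94 kN to N23, N25, N8: 31 each (1 lost).
    N23: 106+31 = 137 > 110
    N25: 89+31 = 120 ≤ 130
    N8: 97+31 = 128 > 60
Round 4 — N23, N8 snap.
  N23 sheds 137 kN: no online neighbours, lost.
  N8 sheds 128 kN to N12: 128 each.
    N12: 50+128 = 178 > 130
Round 5 — N12 snaps.
  N12 sheds 178 kN: no online neighbours, lost.
No further breaks.

120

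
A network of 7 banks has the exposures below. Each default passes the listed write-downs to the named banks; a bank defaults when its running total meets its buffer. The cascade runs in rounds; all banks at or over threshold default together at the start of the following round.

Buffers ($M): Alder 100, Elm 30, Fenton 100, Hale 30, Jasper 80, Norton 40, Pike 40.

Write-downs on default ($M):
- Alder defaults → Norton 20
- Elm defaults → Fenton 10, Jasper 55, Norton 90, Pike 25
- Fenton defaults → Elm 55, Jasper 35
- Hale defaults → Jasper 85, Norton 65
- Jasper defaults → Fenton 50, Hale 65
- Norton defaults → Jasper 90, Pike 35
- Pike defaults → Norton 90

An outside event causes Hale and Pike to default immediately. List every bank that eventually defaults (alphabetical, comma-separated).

Round 1 — Hale, Pike default (initial).
  Jasper: +85 → 85 ≥ 80
  Norton: +65+90 → 155 ≥ 40
Round 2 — Jasper, Norton default.
  Fenton: +50 → 50 < 100
No further defaults.

Hale, Jasper, Norton, Pike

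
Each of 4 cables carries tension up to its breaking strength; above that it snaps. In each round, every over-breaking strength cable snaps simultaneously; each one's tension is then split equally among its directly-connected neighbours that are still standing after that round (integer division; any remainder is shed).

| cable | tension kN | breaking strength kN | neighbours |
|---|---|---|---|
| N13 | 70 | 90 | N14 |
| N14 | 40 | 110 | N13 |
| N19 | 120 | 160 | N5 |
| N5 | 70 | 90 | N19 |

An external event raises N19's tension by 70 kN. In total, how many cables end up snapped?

Round 1 — N19 at 190 > 160. N19 snaps.
  N19 sheds 190 kN to N5: 190 each.
    N5: 70+190 = 260 > 90
Round 2 — N5 snaps.
  N5 sheds 260 kN: no online neighbours, lost.
No further breaks.

2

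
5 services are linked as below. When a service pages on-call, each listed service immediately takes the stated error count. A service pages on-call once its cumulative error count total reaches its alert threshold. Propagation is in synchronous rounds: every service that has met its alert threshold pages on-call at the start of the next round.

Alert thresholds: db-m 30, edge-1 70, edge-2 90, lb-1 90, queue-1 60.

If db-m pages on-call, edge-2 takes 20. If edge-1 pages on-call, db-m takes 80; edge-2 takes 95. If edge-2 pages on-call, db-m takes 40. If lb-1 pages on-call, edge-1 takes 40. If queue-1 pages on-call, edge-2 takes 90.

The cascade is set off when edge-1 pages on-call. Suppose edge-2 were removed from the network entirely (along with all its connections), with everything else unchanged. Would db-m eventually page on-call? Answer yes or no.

yes

With edge-2 removed:
Round 1 — edge-1 pages on-call (initial).
  db-m: +80 → 80 ≥ 30
Round 2 — db-m pages on-call.
No further pages.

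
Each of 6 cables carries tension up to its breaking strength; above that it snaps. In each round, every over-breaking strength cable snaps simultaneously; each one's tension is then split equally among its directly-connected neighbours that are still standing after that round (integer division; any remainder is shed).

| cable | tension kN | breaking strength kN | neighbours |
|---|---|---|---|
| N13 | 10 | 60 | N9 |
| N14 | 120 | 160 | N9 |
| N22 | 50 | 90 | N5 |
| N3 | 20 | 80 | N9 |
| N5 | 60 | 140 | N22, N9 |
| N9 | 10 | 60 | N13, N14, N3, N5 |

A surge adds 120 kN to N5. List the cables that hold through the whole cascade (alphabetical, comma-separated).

Round 1 — N5 at 180 > 140. N5 snaps.
  N5 sheds 180 kN to N22, N9: 90 each.
    N22: 50+90 = 140 > 90
    N9: 10+90 = 100 > 60
Round 2 — N22, N9 snap.
  N22 sheds 140 kN: no online neighbours, lost.
  N9 sheds 100 kN to N13, N14, N3: 33 each (1 lost).
    N13: 10+33 = 43 ≤ 60
    N14: 120+33 = 153 ≤ 160
    N3: 20+33 = 53 ≤ 80
No further breaks.

N13, N14, N3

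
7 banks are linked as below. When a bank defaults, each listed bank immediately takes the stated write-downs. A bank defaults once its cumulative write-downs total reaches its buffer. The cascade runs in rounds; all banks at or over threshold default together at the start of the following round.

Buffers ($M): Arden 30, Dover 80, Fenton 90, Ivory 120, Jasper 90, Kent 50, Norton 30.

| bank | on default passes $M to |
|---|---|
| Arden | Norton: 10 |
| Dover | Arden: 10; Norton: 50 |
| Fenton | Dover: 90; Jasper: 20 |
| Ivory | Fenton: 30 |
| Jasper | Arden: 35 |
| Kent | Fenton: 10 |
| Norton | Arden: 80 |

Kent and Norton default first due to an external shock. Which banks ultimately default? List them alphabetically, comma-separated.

Arden, Kent, Norton

Round 1 — Kent, Norton default (initial).
  Arden: +80 → 80 ≥ 30
  Fenton: +10 → 10 < 90
Round 2 — Arden defaults.
No further defaults.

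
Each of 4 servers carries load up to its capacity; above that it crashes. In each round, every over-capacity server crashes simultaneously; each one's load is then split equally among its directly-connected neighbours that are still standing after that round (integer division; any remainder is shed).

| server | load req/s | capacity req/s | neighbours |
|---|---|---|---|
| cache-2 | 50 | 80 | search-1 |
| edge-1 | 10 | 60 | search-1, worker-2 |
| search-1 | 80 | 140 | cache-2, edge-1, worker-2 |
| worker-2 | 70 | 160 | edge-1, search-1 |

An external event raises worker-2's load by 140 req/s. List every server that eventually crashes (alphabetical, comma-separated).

cache-2, edge-1, search-1, worker-2

Round 1 — worker-2 at 210 > 160. worker-2 crashes.
  worker-2 sheds 210 req/s to edge-1, search-1: 105 each.
    edge-1: 10+105 = 115 > 60
    search-1: 80+105 = 185 > 140
Round 2 — edge-1, search-1 crash.
  edge-1 sheds 115 req/s: no online neighbours, lost.
  search-1 sheds 185 req/s to cache-2: 185 each.
    cache-2: 50+185 = 235 > 80
Round 3 — cache-2 crashes.
  cache-2 sheds 235 req/s: no online neighbours, lost.
No further crashes.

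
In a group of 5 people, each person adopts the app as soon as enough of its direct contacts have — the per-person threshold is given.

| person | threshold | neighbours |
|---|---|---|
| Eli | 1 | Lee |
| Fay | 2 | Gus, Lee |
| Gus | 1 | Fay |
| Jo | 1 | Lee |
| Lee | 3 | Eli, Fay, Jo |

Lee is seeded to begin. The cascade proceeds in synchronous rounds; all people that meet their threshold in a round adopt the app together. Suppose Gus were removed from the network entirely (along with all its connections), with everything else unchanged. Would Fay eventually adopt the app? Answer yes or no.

With Gus removed:
Round 1 — Lee adopts the app (initial).
Round 2 — checking thresholds:
  Eli: 1 of 1 neighbours ≥ 1, adopts the app.
  Fay: 1 of 1 neighbours < 2, not yet.
  Jo: 1 of 1 neighbours ≥ 1, adopts the app.
Round 3 — no new adoptions; cascade stops.

no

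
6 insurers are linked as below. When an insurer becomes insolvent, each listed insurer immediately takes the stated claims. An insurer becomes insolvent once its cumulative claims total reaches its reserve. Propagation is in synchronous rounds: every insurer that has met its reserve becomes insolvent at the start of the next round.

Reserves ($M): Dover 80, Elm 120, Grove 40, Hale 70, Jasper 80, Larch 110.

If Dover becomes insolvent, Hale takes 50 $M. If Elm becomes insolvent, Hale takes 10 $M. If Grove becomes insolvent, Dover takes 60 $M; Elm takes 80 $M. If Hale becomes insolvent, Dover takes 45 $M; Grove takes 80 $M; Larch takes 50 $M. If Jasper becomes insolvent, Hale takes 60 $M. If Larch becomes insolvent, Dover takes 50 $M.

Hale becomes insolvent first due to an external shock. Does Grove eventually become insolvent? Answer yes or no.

yes

Round 1 — Hale becomes insolvent (initial).
  Dover: +45 → 45 < 80
  Grove: +80 → 80 ≥ 40
  Larch: +50 → 50 < 110
Round 2 — Grove becomes insolvent.
  Dover: +60 → 105 ≥ 80
  Elm: +80 → 80 < 120
Round 3 — Dover becomes insolvent.
No further insolvencies.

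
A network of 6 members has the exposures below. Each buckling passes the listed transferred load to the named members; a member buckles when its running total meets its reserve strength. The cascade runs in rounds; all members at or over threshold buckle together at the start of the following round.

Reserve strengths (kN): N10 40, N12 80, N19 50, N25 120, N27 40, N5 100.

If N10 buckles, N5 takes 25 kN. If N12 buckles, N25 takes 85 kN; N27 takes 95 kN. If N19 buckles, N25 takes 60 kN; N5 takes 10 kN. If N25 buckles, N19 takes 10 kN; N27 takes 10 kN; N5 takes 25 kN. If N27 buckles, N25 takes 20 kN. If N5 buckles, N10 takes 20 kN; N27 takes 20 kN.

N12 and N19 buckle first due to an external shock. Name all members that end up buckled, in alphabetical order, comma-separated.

Round 1 — N12, N19 buckle (initial).
  N25: +85+60 → 145 ≥ 120
  N27: +95 → 95 ≥ 40
  N5: +10 → 10 < 100
Round 2 — N25, N27 buckle.
  N5: +25 → 35 < 100
No further bucklings.

N12, N19, N25, N27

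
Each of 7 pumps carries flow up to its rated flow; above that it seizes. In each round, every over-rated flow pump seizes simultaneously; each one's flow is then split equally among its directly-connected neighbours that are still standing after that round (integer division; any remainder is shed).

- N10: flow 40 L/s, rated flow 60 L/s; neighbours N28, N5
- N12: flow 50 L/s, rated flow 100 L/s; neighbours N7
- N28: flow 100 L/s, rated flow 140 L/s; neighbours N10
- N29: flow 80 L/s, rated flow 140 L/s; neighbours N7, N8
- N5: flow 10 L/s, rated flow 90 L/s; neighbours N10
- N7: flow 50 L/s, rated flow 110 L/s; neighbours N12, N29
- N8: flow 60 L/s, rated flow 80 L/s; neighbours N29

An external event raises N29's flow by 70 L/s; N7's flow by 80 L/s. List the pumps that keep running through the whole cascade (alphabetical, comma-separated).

N10, N28, N5

Round 1 — N29 at 150 > 140; N7 at 130 > 110. N29, N7 seize.
  N29 sheds 150 L/s to N8: 150 each.
    N8: 60+150 = 210 > 80
  N7 sheds 130 L/s to N12: 130 each.
    N12: 50+130 = 180 > 100
Round 2 — N12, N8 seize.
  N12 sheds 180 L/s: no online neighbours, lost.
  N8 sheds 210 L/s: no online neighbours, lost.
No further seizures.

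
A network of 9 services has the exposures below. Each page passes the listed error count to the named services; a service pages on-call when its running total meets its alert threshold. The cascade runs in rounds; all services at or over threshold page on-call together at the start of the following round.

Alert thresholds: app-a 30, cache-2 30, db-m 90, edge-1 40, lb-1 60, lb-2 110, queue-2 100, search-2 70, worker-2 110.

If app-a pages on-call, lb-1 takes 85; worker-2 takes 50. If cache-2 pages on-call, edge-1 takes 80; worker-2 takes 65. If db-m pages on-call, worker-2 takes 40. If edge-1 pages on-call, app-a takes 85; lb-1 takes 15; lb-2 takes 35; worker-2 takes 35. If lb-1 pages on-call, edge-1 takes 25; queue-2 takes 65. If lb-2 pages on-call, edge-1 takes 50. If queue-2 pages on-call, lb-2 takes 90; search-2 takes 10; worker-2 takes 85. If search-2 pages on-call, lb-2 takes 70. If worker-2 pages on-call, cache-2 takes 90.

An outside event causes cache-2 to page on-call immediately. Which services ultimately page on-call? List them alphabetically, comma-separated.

Round 1 — cache-2 pages on-call (initial).
  edge-1: +80 → 80 ≥ 40
  worker-2: +65 → 65 < 110
Round 2 — edge-1 pages on-call.
  app-a: +85 → 85 ≥ 30
  lb-1: +15 → 15 < 60
  lb-2: +35 → 35 < 110
  worker-2: +35 → 100 < 110
Round 3 — app-a pages on-call.
  lb-1: +85 → 100 ≥ 60
  worker-2: +50 → 150 ≥ 110
Round 4 — lb-1, worker-2 page on-call.
  queue-2: +65 → 65 < 100
No further pages.

app-a, cache-2, edge-1, lb-1, worker-2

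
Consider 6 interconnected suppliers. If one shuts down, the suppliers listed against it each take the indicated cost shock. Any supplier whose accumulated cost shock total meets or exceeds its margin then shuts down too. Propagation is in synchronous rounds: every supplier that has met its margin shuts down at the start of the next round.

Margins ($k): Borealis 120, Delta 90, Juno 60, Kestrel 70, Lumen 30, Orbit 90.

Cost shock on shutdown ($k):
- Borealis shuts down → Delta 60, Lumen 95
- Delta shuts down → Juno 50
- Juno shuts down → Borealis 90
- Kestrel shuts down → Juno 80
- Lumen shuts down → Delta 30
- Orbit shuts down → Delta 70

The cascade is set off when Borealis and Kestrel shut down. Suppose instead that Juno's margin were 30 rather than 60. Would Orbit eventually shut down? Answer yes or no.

With Juno's margin at 30:
Round 1 — Borealis, Kestrel shut down (initial).
  Delta: +60 → 60 < 90
  Juno: +80 → 80 ≥ 30
  Lumen: +95 → 95 ≥ 30
Round 2 — Juno, Lumen shut down.
  Delta: +30 → 90 ≥ 90
Round 3 — Delta shuts down.
No further shutdowns.

no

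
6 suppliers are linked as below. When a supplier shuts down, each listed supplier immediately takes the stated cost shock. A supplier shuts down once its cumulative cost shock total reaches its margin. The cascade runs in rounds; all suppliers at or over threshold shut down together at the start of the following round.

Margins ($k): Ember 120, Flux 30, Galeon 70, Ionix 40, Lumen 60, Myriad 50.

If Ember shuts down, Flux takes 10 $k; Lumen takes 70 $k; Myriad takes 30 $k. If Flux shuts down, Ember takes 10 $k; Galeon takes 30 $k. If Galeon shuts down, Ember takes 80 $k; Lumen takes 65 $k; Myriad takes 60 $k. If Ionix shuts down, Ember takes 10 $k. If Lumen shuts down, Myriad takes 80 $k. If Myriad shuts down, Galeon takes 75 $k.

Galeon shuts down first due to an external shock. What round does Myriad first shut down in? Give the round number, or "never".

2

Round 1 — Galeon shuts down (initial).
  Ember: +80 → 80 < 120
  Lumen: +65 → 65 ≥ 60
  Myriad: +60 → 60 ≥ 50
Round 2 — Lumen, Myriad shut down.
No further shutdowns.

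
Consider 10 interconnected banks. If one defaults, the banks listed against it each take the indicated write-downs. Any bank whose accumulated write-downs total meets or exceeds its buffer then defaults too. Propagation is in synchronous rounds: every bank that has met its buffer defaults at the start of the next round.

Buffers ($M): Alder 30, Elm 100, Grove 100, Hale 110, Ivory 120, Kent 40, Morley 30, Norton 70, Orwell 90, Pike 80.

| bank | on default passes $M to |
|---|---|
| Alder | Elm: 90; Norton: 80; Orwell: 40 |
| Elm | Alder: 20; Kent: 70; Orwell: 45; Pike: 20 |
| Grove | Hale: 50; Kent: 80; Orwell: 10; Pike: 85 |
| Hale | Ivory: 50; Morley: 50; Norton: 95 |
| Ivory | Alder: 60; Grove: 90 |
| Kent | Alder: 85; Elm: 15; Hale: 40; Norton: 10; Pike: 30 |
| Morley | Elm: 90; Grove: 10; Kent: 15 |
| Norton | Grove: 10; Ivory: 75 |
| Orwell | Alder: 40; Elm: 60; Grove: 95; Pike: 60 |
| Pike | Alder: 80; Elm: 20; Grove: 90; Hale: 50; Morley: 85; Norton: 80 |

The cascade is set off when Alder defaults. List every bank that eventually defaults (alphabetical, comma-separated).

Round 1 — Alder defaults (initial).
  Elm: +90 → 90 < 100
  Norton: +80 → 80 ≥ 70
  Orwell: +40 → 40 < 90
Round 2 — Norton defaults.
  Grove: +10 → 10 < 100
  Ivory: +75 → 75 < 120
No further defaults.

Alder, Norton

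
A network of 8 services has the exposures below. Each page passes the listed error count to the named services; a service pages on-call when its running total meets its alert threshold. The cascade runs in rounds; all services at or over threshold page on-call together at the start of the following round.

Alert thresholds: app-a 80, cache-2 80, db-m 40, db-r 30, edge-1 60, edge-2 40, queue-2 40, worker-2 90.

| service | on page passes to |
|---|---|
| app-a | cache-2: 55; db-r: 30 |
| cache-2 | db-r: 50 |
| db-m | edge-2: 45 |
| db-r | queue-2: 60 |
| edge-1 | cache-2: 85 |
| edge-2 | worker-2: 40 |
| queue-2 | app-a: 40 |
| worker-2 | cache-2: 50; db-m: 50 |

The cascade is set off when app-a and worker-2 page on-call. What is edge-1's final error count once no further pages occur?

Round 1 — app-a, worker-2 page on-call (initial).
  cache-2: +55+50 → 105 ≥ 80
  db-m: +50 → 50 ≥ 40
  db-r: +30 → 30 ≥ 30
Round 2 — cache-2, db-m, db-r page on-call.
  edge-2: +45 → 45 ≥ 40
  queue-2: +60 → 60 ≥ 40
Round 3 — edge-2, queue-2 page on-call.
No further pages.

0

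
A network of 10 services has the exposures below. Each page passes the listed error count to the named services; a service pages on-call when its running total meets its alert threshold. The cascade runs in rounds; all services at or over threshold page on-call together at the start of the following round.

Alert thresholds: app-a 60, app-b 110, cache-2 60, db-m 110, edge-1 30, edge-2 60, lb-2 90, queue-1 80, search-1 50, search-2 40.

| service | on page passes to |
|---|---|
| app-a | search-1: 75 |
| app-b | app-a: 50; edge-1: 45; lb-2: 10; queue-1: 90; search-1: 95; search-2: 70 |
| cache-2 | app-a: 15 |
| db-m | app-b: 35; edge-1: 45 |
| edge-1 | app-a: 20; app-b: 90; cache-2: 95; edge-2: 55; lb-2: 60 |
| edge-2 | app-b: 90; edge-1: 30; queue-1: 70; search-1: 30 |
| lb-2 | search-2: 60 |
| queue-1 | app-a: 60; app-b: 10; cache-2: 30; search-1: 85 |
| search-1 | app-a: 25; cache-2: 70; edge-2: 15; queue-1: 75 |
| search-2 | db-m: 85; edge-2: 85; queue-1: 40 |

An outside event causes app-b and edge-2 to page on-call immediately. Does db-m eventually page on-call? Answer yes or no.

Round 1 — app-b, edge-2 page on-call (initial).
  app-a: +50 → 50 < 60
  edge-1: +45+30 → 75 ≥ 30
  lb-2: +10 → 10 < 90
  queue-1: +90+70 → 160 ≥ 80
  search-1: +95+30 → 125 ≥ 50
  search-2: +70 → 70 ≥ 40
Round 2 — edge-1, queue-1, search-1, search-2 page on-call.
  app-a: +20+60+25 → 155 ≥ 60
  cache-2: +95+30+70 → 195 ≥ 60
  db-m: +85 → 85 < 110
  lb-2: +60 → 70 < 90
Round 3 — app-a, cache-2 page on-call.
No further pages.

no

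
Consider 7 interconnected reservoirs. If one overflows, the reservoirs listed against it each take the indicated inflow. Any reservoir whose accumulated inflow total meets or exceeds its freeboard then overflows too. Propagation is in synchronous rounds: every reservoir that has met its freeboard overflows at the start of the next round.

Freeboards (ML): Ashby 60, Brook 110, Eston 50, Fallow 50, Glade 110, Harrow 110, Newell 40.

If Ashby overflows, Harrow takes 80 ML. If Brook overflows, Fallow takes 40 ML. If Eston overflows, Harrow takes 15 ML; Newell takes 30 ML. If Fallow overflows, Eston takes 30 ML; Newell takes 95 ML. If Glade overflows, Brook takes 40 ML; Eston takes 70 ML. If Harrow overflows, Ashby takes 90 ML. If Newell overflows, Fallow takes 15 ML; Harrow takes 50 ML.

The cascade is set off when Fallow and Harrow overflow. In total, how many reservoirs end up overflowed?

4

Round 1 — Fallow, Harrow overflow (initial).
  Ashby: +90 → 90 ≥ 60
  Eston: +30 → 30 < 50
  Newell: +95 → 95 ≥ 40
Round 2 — Ashby, Newell overflow.
No further overflows.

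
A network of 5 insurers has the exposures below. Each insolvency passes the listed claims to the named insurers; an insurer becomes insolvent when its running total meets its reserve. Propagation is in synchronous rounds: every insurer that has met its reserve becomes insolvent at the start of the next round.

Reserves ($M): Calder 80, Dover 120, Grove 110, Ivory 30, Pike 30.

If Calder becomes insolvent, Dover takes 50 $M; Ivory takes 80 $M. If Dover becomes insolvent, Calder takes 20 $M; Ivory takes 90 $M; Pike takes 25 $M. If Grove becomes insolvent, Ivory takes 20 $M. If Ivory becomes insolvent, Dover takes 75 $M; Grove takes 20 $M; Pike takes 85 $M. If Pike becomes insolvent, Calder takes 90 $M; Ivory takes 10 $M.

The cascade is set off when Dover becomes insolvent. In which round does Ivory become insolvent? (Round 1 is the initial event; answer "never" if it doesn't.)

2

Round 1 — Dover becomes insolvent (initial).
  Calder: +20 → 20 < 80
  Ivory: +90 → 90 ≥ 30
  Pike: +25 → 25 < 30
Round 2 — Ivory becomes insolvent.
  Grove: +20 → 20 < 110
  Pike: +85 → 110 ≥ 30
Round 3 — Pike becomes insolvent.
  Calder: +90 → 110 ≥ 80
Round 4 — Calder becomes insolvent.
No further insolvencies.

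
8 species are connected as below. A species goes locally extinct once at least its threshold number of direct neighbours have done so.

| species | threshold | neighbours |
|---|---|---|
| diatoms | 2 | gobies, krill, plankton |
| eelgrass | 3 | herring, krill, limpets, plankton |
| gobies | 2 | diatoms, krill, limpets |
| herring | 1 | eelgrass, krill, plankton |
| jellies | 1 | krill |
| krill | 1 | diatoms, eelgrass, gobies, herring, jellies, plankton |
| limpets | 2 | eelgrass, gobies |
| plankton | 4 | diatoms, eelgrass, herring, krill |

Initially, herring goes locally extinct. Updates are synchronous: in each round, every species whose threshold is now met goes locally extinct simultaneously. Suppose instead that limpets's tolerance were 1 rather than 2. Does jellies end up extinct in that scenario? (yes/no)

With limpets's tolerance at 1:
Round 1 — herring goes locally extinct (initial).
Round 2 — checking thresholds:
  eelgrass: 1 of 4 neighbours < 3, holds.
  krill: 1 of 6 neighbours ≥ 1, goes locally extinct.
  plankton: 1 of 4 neighbours < 4, holds.
Round 3 — checking thresholds:
  diatoms: 1 of 3 neighbours < 2, holds.
  eelgrass: 2 of 4 neighbours < 3, holds.
  gobies: 1 of 3 neighbours < 2, holds.
  jellies: 1 of 1 neighbours ≥ 1, goes locally extinct.
  plankton: 2 of 4 neighbours < 4, holds.
Round 4 — no new extinctions; cascade stops.

yes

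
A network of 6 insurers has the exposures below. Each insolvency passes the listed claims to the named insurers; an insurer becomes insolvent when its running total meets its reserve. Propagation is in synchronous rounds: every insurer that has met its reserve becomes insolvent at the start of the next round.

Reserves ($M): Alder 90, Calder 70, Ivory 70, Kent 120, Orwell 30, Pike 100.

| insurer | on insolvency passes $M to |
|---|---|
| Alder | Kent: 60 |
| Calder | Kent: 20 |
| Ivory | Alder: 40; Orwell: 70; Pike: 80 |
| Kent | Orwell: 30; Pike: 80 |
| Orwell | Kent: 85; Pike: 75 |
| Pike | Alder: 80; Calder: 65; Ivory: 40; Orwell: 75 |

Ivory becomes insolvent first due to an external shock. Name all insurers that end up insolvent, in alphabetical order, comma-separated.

Round 1 — Ivory becomes insolvent (initial).
  Alder: +40 → 40 < 90
  Orwell: +70 → 70 ≥ 30
  Pike: +80 → 80 < 100
Round 2 — Orwell becomes insolvent.
  Kent: +85 → 85 < 120
  Pike: +75 → 155 ≥ 100
Round 3 — Pike becomes insolvent.
  Alder: +80 → 120 ≥ 90
  Calder: +65 → 65 < 70
Round 4 — Alder becomes insolvent.
  Kent: +60 → 145 ≥ 120
Round 5 — Kent becomes insolvent.
No further insolvencies.

Alder, Ivory, Kent, Orwell, Pike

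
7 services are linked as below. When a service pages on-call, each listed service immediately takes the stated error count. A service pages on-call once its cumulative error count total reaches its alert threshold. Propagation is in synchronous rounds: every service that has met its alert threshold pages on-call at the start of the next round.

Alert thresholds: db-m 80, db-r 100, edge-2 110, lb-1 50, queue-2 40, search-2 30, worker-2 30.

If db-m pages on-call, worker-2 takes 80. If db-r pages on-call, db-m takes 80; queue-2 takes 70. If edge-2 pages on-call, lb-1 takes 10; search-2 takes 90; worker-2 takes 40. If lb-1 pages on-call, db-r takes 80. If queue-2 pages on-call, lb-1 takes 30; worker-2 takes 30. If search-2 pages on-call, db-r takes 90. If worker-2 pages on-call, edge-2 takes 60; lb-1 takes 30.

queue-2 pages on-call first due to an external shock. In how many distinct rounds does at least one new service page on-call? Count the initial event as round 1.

Round 1 — queue-2 pages on-call (initial).
  lb-1: +30 → 30 < 50
  worker-2: +30 → 30 ≥ 30
Round 2 — worker-2 pages on-call.
  edge-2: +60 → 60 < 110
  lb-1: +30 → 60 ≥ 50
Round 3 — lb-1 pages on-call.
  db-r: +80 → 80 < 100
No further pages.

3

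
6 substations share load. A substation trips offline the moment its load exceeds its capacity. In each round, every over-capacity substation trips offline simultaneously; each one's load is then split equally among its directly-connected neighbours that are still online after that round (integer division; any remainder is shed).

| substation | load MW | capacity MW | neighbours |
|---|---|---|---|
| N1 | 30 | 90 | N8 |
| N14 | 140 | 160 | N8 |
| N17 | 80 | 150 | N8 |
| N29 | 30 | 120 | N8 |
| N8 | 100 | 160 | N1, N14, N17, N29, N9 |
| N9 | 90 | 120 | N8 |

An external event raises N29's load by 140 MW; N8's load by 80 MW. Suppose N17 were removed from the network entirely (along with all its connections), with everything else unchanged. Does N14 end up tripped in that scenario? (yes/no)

With N17 removed:
Round 1 — N29 at 170 > 120; N8 at 180 > 160. N29, N8 trip offline.
  N29 sheds 170 MW: no online neighbours, lost.
  N8 sheds 180 MW to N1, N14, N9: 60 each.
    N1: 30+60 = 90 ≤ 90
    N14: 140+60 = 200 > 160
    N9: 90+60 = 150 > 120
Round 2 — N14, N9 trip offline.
  N14 sheds 200 MW: no online neighbours, lost.
  N9 sheds 150 MW: no online neighbours, lost.
No further trips.

yes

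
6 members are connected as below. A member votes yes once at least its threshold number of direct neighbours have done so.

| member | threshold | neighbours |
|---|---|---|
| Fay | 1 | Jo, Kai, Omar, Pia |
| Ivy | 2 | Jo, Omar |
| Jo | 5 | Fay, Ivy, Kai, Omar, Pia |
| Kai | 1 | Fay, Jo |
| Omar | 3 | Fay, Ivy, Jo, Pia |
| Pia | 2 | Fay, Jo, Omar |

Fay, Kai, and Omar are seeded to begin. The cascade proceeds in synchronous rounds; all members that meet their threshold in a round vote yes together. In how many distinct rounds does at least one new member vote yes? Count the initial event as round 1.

2

Round 1 — Fay, Kai, Omar vote yes (initial).
Round 2 — checking thresholds:
  Ivy: 1 of 2 neighbours < 2, below threshold.
  Jo: 3 of 5 neighbours < 5, below threshold.
  Pia: 2 of 3 neighbours ≥ 2, votes yes.
Round 3 — no new yes votes; cascade stops.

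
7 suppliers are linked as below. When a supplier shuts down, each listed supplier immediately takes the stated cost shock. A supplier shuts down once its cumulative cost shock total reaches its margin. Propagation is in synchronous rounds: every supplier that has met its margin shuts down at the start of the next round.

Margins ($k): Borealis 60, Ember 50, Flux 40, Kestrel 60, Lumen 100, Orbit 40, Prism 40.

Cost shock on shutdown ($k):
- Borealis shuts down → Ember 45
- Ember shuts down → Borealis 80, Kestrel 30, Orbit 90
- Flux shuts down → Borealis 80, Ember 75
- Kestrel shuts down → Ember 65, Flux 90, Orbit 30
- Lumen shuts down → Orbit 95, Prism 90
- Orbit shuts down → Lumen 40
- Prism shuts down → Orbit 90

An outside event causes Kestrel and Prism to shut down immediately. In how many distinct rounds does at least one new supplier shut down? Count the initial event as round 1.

3

Round 1 — Kestrel, Prism shut down (initial).
  Ember: +65 → 65 ≥ 50
  Flux: +90 → 90 ≥ 40
  Orbit: +30+90 → 120 ≥ 40
Round 2 — Ember, Flux, Orbit shut down.
  Borealis: +80+80 → 160 ≥ 60
  Lumen: +40 → 40 < 100
Round 3 — Borealis shuts down.
No further shutdowns.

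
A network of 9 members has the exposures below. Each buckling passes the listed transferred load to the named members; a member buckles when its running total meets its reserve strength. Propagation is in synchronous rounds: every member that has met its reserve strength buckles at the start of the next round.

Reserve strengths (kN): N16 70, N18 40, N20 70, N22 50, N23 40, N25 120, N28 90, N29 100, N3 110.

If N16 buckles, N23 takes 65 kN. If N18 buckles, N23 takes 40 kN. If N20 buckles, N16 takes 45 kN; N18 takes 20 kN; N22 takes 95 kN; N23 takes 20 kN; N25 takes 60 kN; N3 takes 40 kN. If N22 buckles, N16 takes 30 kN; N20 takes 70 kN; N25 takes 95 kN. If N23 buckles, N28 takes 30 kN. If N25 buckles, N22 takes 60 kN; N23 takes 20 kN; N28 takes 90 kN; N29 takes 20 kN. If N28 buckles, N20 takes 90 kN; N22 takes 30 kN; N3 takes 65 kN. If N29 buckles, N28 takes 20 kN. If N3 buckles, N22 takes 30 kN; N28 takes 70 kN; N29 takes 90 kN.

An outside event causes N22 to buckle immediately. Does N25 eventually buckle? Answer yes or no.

Round 1 — N22 buckles (initial).
  N16: +30 → 30 < 70
  N20: +70 → 70 ≥ 70
  N25: +95 → 95 < 120
Round 2 — N20 buckles.
  N16: +45 → 75 ≥ 70
  N18: +20 → 20 < 40
  N23: +20 → 20 < 40
  N25: +60 → 155 ≥ 120
  N3: +40 → 40 < 110
Round 3 — N16, N25 buckle.
  N23: +65+20 → 105 ≥ 40
  N28: +90 → 90 ≥ 90
  N29: +20 → 20 < 100
Round 4 — N23, N28 buckle.
  N3: +65 → 105 < 110
No further bucklings.

yes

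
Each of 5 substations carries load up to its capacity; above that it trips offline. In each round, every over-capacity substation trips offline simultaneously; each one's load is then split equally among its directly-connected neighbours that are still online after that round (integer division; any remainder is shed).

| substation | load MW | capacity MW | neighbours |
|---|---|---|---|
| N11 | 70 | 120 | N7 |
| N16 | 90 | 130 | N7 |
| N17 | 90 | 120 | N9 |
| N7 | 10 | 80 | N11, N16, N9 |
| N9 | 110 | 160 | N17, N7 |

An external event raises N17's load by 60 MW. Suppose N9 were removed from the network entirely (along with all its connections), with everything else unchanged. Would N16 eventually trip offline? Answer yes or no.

no

With N9 removed:
Round 1 — N17 at 150 > 120. N17 trips offline.
  N17 sheds 150 MW: no online neighbours, lost.
No further trips.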